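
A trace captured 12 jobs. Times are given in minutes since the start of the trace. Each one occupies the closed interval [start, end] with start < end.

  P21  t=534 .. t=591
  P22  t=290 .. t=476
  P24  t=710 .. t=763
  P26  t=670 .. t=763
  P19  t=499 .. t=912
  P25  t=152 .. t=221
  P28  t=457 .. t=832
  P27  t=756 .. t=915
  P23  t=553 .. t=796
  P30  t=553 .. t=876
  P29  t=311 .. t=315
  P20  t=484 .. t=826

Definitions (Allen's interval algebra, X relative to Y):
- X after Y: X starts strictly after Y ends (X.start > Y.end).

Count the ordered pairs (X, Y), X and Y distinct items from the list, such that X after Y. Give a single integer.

Checking all 132 ordered pairs for relation 'after'; matching pairs in alphabetical order:
(P19, P22): P19 after P22 ✓
(P19, P25): P19 after P25 ✓
(P19, P29): P19 after P29 ✓
(P20, P22): P20 after P22 ✓
(P20, P25): P20 after P25 ✓
(P20, P29): P20 after P29 ✓
(P21, P22): P21 after P22 ✓
(P21, P25): P21 after P25 ✓
(P21, P29): P21 after P29 ✓
(P22, P25): P22 after P25 ✓
(P23, P22): P23 after P22 ✓
(P23, P25): P23 after P25 ✓
(P23, P29): P23 after P29 ✓
(P24, P21): P24 after P21 ✓
(P24, P22): P24 after P22 ✓
(P24, P25): P24 after P25 ✓
(P24, P29): P24 after P29 ✓
(P26, P21): P26 after P21 ✓
(P26, P22): P26 after P22 ✓
(P26, P25): P26 after P25 ✓
(P26, P29): P26 after P29 ✓
(P27, P21): P27 after P21 ✓
(P27, P22): P27 after P22 ✓
(P27, P25): P27 after P25 ✓
... plus 7 further pairs not listed.
Count: 31.

31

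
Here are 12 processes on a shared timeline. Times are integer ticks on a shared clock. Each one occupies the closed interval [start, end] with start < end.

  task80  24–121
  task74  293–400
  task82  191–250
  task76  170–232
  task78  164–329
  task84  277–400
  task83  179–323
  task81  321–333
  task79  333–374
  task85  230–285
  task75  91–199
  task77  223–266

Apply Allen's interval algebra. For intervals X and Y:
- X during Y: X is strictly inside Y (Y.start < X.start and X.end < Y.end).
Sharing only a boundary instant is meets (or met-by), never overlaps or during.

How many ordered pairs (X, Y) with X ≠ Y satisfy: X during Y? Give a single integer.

12

Checking all 132 ordered pairs for relation 'during'; matching pairs in alphabetical order:
(task76, task78): task76 during task78 ✓
(task77, task78): task77 during task78 ✓
(task77, task83): task77 during task83 ✓
(task79, task74): task79 during task74 ✓
(task79, task84): task79 during task84 ✓
(task81, task74): task81 during task74 ✓
(task81, task84): task81 during task84 ✓
(task82, task78): task82 during task78 ✓
(task82, task83): task82 during task83 ✓
(task83, task78): task83 during task78 ✓
(task85, task78): task85 during task78 ✓
(task85, task83): task85 during task83 ✓
Count: 12.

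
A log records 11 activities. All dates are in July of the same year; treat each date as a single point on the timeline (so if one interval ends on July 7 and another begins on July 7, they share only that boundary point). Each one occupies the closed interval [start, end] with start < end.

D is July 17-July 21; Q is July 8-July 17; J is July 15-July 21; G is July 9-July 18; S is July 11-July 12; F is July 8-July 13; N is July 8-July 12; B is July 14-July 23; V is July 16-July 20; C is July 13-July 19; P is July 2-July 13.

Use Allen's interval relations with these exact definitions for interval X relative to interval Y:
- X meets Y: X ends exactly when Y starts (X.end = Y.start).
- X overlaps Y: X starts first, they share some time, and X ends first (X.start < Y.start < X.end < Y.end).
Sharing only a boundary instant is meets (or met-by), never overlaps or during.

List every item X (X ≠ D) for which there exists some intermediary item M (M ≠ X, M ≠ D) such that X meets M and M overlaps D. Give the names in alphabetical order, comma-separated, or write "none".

Target D = [July 17, July 21].
Intermediaries M with M overlaps D: C, G, V.
Via C — items with X meets C: F, P.
Via G — items with X meets G: none.
Via V — items with X meets V: none.
Union: F, P.

F, P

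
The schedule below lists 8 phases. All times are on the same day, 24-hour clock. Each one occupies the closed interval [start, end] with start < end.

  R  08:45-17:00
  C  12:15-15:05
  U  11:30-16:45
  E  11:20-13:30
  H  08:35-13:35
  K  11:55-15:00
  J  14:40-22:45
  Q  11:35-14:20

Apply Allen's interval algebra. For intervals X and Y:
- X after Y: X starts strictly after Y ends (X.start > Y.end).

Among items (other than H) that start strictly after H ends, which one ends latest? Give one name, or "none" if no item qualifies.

Target H = [08:35, 13:35].
C [12:15, 15:05] → overlapped-by → excluded.
E [11:20, 13:30] → during → excluded.
J [14:40, 22:45] → after → candidate.
K [11:55, 15:00] → overlapped-by → excluded.
Q [11:35, 14:20] → overlapped-by → excluded.
R [08:45, 17:00] → overlapped-by → excluded.
U [11:30, 16:45] → overlapped-by → excluded.
Among candidates, latest end is 22:45 → J.

J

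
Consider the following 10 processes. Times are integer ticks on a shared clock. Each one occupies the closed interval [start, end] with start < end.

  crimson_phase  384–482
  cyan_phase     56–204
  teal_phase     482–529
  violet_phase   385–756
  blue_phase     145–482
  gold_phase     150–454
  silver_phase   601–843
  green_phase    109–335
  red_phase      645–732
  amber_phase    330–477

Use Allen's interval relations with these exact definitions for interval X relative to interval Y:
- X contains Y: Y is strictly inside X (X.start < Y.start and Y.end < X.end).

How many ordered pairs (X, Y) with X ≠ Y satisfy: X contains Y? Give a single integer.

5

Checking all 90 ordered pairs for relation 'contains'; matching pairs in alphabetical order:
(blue_phase, amber_phase): blue_phase contains amber_phase ✓
(blue_phase, gold_phase): blue_phase contains gold_phase ✓
(silver_phase, red_phase): silver_phase contains red_phase ✓
(violet_phase, red_phase): violet_phase contains red_phase ✓
(violet_phase, teal_phase): violet_phase contains teal_phase ✓
Count: 5.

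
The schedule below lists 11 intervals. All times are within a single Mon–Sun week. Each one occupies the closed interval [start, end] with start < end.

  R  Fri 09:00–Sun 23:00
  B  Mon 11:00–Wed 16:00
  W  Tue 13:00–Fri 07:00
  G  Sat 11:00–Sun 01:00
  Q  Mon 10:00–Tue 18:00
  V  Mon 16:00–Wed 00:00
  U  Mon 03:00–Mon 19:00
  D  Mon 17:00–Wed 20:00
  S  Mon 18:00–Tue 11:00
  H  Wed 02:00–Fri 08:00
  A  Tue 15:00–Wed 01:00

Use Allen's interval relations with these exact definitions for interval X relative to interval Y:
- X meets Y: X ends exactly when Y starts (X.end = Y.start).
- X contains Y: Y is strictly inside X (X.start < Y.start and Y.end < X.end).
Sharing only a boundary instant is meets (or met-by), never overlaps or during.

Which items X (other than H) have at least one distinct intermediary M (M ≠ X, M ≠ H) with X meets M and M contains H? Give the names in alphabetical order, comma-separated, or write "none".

Target H = [Wed 02:00, Fri 08:00].
Intermediaries M with M contains H: none.
Union: none.

none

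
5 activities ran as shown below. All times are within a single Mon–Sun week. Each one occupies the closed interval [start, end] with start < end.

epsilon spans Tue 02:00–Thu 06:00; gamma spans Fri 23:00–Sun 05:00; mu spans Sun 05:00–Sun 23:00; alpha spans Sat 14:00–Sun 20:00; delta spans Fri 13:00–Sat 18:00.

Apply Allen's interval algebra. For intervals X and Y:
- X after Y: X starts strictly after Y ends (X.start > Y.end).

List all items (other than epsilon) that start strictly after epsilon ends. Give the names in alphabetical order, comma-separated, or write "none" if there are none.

alpha, delta, gamma, mu

Target epsilon = [Tue 02:00, Thu 06:00].
alpha [Sat 14:00, Sun 20:00] → after → yes.
delta [Fri 13:00, Sat 18:00] → after → yes.
gamma [Fri 23:00, Sun 05:00] → after → yes.
mu [Sun 05:00, Sun 23:00] → after → yes.
Result: alpha, delta, gamma, mu.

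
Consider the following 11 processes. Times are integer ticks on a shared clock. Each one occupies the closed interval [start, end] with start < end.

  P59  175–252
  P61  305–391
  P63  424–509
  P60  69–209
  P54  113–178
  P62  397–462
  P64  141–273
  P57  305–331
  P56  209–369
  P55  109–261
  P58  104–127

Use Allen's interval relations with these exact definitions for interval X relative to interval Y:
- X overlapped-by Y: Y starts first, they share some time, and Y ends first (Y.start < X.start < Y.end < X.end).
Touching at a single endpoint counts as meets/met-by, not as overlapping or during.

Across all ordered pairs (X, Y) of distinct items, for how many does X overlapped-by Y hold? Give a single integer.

13

Checking all 110 ordered pairs for relation 'overlapped-by'; matching pairs in alphabetical order:
(P54, P58): P54 overlapped-by P58 ✓
(P55, P58): P55 overlapped-by P58 ✓
(P55, P60): P55 overlapped-by P60 ✓
(P56, P55): P56 overlapped-by P55 ✓
(P56, P59): P56 overlapped-by P59 ✓
(P56, P64): P56 overlapped-by P64 ✓
(P59, P54): P59 overlapped-by P54 ✓
(P59, P60): P59 overlapped-by P60 ✓
(P61, P56): P61 overlapped-by P56 ✓
(P63, P62): P63 overlapped-by P62 ✓
(P64, P54): P64 overlapped-by P54 ✓
(P64, P55): P64 overlapped-by P55 ✓
(P64, P60): P64 overlapped-by P60 ✓
Count: 13.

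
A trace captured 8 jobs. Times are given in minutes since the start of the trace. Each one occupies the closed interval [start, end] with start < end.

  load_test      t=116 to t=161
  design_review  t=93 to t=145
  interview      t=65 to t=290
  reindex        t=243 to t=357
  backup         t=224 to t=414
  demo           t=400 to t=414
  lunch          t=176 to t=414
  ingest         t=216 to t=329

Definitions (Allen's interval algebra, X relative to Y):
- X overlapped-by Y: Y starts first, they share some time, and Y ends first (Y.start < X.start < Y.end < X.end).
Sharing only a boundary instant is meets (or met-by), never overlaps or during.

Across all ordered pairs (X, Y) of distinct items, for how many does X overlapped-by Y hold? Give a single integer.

Checking all 56 ordered pairs for relation 'overlapped-by'; matching pairs in alphabetical order:
(backup, ingest): backup overlapped-by ingest ✓
(backup, interview): backup overlapped-by interview ✓
(ingest, interview): ingest overlapped-by interview ✓
(load_test, design_review): load_test overlapped-by design_review ✓
(lunch, interview): lunch overlapped-by interview ✓
(reindex, ingest): reindex overlapped-by ingest ✓
(reindex, interview): reindex overlapped-by interview ✓
Count: 7.

7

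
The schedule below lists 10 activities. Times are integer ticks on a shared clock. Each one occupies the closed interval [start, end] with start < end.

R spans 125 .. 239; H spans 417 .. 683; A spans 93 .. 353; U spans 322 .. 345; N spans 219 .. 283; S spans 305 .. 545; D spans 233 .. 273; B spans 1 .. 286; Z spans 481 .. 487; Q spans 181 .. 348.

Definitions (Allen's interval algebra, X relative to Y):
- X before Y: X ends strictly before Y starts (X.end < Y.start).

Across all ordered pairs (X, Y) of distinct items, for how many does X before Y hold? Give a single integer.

22

Checking all 90 ordered pairs for relation 'before'; matching pairs in alphabetical order:
(A, H): A before H ✓
(A, Z): A before Z ✓
(B, H): B before H ✓
(B, S): B before S ✓
(B, U): B before U ✓
(B, Z): B before Z ✓
(D, H): D before H ✓
(D, S): D before S ✓
(D, U): D before U ✓
(D, Z): D before Z ✓
(N, H): N before H ✓
(N, S): N before S ✓
(N, U): N before U ✓
(N, Z): N before Z ✓
(Q, H): Q before H ✓
(Q, Z): Q before Z ✓
(R, H): R before H ✓
(R, S): R before S ✓
(R, U): R before U ✓
(R, Z): R before Z ✓
(U, H): U before H ✓
(U, Z): U before Z ✓
Count: 22.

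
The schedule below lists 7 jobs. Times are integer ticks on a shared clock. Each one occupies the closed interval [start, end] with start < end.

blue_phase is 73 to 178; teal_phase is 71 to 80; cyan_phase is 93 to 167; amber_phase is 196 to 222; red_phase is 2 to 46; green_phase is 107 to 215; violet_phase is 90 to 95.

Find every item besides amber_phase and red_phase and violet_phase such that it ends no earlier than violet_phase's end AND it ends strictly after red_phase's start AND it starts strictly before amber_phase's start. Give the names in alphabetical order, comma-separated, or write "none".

Conditions: its end is no earlier than violet_phase's end (X.end >= 95) AND its end is strictly after red_phase's start (X.end > 2) AND its start is strictly before amber_phase's start (X.start < 196).
blue_phase: end 178 >= 95? ✓; end 178 > 2? ✓; start 73 < 196? ✓ → yes.
cyan_phase: end 167 >= 95? ✓; end 167 > 2? ✓; start 93 < 196? ✓ → yes.
green_phase: end 215 >= 95? ✓; end 215 > 2? ✓; start 107 < 196? ✓ → yes.
teal_phase: end 80 >= 95? ✗; end 80 > 2? ✓; start 71 < 196? ✓ → no.
Result: blue_phase, cyan_phase, green_phase.

blue_phase, cyan_phase, green_phase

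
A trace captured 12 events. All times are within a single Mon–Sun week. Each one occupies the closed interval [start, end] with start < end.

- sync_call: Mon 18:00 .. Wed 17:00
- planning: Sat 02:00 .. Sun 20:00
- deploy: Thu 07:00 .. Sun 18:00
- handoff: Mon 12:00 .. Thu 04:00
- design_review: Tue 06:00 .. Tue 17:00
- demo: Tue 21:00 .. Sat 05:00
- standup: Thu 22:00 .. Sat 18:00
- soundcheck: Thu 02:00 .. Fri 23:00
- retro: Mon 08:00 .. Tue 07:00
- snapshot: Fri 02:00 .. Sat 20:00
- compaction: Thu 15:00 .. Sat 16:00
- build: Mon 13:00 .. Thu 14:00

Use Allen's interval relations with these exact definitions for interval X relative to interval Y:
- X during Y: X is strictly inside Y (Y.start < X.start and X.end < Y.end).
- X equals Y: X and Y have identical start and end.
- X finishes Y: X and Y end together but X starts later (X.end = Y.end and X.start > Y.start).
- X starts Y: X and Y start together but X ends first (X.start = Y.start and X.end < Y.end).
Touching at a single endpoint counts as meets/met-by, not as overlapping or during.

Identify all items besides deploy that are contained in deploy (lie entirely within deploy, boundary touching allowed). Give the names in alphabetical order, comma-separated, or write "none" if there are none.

Target deploy = [Thu 07:00, Sun 18:00].
build [Mon 13:00, Thu 14:00] → overlaps → no.
compaction [Thu 15:00, Sat 16:00] → during → yes.
demo [Tue 21:00, Sat 05:00] → overlaps → no.
design_review [Tue 06:00, Tue 17:00] → before → no.
handoff [Mon 12:00, Thu 04:00] → before → no.
planning [Sat 02:00, Sun 20:00] → overlapped-by → no.
retro [Mon 08:00, Tue 07:00] → before → no.
snapshot [Fri 02:00, Sat 20:00] → during → yes.
soundcheck [Thu 02:00, Fri 23:00] → overlaps → no.
standup [Thu 22:00, Sat 18:00] → during → yes.
sync_call [Mon 18:00, Wed 17:00] → before → no.
Result: compaction, snapshot, standup.

compaction, snapshot, standup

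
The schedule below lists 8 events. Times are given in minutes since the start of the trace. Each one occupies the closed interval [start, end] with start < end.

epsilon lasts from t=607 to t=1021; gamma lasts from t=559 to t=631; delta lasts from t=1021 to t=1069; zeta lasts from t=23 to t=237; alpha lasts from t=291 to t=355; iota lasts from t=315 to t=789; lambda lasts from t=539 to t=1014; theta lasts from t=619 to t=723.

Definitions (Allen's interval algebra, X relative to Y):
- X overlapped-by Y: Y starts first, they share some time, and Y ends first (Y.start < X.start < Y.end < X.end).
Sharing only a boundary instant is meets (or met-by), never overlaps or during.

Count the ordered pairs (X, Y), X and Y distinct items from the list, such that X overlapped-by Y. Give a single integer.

6

Checking all 56 ordered pairs for relation 'overlapped-by'; matching pairs in alphabetical order:
(epsilon, gamma): epsilon overlapped-by gamma ✓
(epsilon, iota): epsilon overlapped-by iota ✓
(epsilon, lambda): epsilon overlapped-by lambda ✓
(iota, alpha): iota overlapped-by alpha ✓
(lambda, iota): lambda overlapped-by iota ✓
(theta, gamma): theta overlapped-by gamma ✓
Count: 6.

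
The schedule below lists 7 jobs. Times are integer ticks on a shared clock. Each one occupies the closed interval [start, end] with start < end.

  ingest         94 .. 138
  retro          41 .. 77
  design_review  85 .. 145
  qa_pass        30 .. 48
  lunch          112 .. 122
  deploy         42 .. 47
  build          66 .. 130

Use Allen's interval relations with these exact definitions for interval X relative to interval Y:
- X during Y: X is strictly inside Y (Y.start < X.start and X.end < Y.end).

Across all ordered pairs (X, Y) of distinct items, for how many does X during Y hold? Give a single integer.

Checking all 42 ordered pairs for relation 'during'; matching pairs in alphabetical order:
(deploy, qa_pass): deploy during qa_pass ✓
(deploy, retro): deploy during retro ✓
(ingest, design_review): ingest during design_review ✓
(lunch, build): lunch during build ✓
(lunch, design_review): lunch during design_review ✓
(lunch, ingest): lunch during ingest ✓
Count: 6.

6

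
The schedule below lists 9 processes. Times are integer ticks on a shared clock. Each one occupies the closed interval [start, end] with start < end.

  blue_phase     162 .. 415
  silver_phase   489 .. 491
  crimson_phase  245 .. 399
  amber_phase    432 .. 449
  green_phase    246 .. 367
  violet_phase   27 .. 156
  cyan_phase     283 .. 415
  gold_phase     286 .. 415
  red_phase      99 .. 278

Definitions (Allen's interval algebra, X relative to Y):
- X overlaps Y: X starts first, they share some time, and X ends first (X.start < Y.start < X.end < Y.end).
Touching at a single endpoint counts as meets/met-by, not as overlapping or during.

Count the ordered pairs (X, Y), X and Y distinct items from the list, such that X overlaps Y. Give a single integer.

8

Checking all 72 ordered pairs for relation 'overlaps'; matching pairs in alphabetical order:
(crimson_phase, cyan_phase): crimson_phase overlaps cyan_phase ✓
(crimson_phase, gold_phase): crimson_phase overlaps gold_phase ✓
(green_phase, cyan_phase): green_phase overlaps cyan_phase ✓
(green_phase, gold_phase): green_phase overlaps gold_phase ✓
(red_phase, blue_phase): red_phase overlaps blue_phase ✓
(red_phase, crimson_phase): red_phase overlaps crimson_phase ✓
(red_phase, green_phase): red_phase overlaps green_phase ✓
(violet_phase, red_phase): violet_phase overlaps red_phase ✓
Count: 8.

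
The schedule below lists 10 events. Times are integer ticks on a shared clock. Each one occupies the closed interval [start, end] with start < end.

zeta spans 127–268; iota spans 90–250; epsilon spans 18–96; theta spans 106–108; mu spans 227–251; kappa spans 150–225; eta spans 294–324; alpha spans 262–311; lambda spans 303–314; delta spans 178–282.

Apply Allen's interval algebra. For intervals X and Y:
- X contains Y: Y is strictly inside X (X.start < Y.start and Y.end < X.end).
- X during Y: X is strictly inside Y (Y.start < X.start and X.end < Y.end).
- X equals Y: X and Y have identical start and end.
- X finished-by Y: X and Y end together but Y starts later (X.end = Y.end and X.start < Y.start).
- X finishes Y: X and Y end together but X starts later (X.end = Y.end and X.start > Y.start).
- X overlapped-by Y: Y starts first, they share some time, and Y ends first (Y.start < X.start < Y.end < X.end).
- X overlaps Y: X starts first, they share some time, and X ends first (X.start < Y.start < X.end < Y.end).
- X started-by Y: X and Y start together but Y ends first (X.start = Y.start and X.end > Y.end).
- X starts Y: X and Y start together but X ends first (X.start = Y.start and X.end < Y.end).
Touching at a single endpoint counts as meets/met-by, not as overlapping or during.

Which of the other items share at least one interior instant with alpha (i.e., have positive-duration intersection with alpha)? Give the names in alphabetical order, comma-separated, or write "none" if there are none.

delta, eta, lambda, zeta

Target alpha = [262, 311].
delta [178, 282] → overlaps → yes.
epsilon [18, 96] → before → no.
eta [294, 324] → overlapped-by → yes.
iota [90, 250] → before → no.
kappa [150, 225] → before → no.
lambda [303, 314] → overlapped-by → yes.
mu [227, 251] → before → no.
theta [106, 108] → before → no.
zeta [127, 268] → overlaps → yes.
Result: delta, eta, lambda, zeta.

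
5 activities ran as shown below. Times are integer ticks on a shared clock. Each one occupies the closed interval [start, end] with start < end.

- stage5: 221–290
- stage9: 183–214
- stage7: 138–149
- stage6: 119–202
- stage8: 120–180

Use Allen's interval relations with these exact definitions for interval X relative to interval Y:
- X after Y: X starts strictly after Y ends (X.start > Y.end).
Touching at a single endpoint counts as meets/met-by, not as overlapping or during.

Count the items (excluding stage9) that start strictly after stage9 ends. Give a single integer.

Target stage9 = [183, 214].
stage5 [221, 290] → after → counts.
stage6 [119, 202] → overlaps → no.
stage7 [138, 149] → before → no.
stage8 [120, 180] → before → no.
Total: 1.

1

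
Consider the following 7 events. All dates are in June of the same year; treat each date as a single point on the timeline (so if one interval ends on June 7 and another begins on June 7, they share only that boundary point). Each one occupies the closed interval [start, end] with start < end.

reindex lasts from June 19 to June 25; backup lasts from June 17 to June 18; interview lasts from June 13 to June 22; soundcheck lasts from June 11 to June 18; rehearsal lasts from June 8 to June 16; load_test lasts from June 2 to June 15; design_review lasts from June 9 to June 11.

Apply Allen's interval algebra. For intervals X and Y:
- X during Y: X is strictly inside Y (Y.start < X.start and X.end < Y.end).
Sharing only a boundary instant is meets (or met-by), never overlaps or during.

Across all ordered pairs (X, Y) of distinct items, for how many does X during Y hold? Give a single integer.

Checking all 42 ordered pairs for relation 'during'; matching pairs in alphabetical order:
(backup, interview): backup during interview ✓
(design_review, load_test): design_review during load_test ✓
(design_review, rehearsal): design_review during rehearsal ✓
Count: 3.

3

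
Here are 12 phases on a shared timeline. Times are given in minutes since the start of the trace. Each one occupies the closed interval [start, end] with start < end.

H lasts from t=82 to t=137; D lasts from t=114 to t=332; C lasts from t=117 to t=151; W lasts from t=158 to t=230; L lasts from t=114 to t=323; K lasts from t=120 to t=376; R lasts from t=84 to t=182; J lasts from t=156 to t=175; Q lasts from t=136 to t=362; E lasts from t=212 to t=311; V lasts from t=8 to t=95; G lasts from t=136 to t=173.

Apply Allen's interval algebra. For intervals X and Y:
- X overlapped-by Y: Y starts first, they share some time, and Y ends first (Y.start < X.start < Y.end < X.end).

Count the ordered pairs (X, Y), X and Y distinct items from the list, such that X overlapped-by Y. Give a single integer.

25

Checking all 132 ordered pairs for relation 'overlapped-by'; matching pairs in alphabetical order:
(C, H): C overlapped-by H ✓
(D, H): D overlapped-by H ✓
(D, R): D overlapped-by R ✓
(E, W): E overlapped-by W ✓
(G, C): G overlapped-by C ✓
(G, H): G overlapped-by H ✓
(H, V): H overlapped-by V ✓
(J, G): J overlapped-by G ✓
(K, C): K overlapped-by C ✓
(K, D): K overlapped-by D ✓
(K, H): K overlapped-by H ✓
(K, L): K overlapped-by L ✓
(K, R): K overlapped-by R ✓
(L, H): L overlapped-by H ✓
(L, R): L overlapped-by R ✓
(Q, C): Q overlapped-by C ✓
(Q, D): Q overlapped-by D ✓
(Q, H): Q overlapped-by H ✓
(Q, L): Q overlapped-by L ✓
(Q, R): Q overlapped-by R ✓
(R, H): R overlapped-by H ✓
(R, V): R overlapped-by V ✓
(W, G): W overlapped-by G ✓
(W, J): W overlapped-by J ✓
... plus 1 further pairs not listed.
Count: 25.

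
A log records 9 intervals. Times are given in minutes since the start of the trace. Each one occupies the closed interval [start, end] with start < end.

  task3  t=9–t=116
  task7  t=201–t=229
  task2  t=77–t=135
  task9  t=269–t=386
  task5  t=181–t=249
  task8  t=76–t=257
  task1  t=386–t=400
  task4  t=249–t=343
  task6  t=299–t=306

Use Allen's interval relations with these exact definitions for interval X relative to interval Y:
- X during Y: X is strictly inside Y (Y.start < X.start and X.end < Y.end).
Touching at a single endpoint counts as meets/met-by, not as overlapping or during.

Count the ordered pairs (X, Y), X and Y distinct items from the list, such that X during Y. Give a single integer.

Checking all 72 ordered pairs for relation 'during'; matching pairs in alphabetical order:
(task2, task8): task2 during task8 ✓
(task5, task8): task5 during task8 ✓
(task6, task4): task6 during task4 ✓
(task6, task9): task6 during task9 ✓
(task7, task5): task7 during task5 ✓
(task7, task8): task7 during task8 ✓
Count: 6.

6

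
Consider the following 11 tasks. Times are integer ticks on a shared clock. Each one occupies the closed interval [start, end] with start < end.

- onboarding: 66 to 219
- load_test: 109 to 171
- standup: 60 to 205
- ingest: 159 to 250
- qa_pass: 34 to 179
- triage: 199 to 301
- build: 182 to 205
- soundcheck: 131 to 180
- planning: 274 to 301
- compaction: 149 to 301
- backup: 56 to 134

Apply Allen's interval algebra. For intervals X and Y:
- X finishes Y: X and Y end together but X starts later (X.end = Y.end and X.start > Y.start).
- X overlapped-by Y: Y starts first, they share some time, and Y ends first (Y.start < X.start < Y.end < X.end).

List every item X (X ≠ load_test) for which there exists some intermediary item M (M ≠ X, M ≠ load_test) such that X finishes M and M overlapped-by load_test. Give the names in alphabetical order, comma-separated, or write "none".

planning, triage

Target load_test = [109, 171].
Intermediaries M with M overlapped-by load_test: compaction, ingest, soundcheck.
Via compaction — items with X finishes compaction: planning, triage.
Via ingest — items with X finishes ingest: none.
Via soundcheck — items with X finishes soundcheck: none.
Union: planning, triage.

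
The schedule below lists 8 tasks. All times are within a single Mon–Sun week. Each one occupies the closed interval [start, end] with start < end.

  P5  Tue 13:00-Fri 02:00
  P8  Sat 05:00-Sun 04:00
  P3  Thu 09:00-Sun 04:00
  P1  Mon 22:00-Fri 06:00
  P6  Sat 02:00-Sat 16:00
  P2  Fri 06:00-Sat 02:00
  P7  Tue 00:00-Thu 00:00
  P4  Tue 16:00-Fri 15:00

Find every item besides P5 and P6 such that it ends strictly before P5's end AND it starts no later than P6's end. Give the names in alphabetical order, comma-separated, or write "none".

P7

Conditions: its end is strictly before P5's end (X.end < Fri 02:00) AND its start is no later than P6's end (X.start <= Sat 16:00).
P1: end Fri 06:00 < Fri 02:00? ✗; start Mon 22:00 <= Sat 16:00? ✓ → no.
P2: end Sat 02:00 < Fri 02:00? ✗; start Fri 06:00 <= Sat 16:00? ✓ → no.
P3: end Sun 04:00 < Fri 02:00? ✗; start Thu 09:00 <= Sat 16:00? ✓ → no.
P4: end Fri 15:00 < Fri 02:00? ✗; start Tue 16:00 <= Sat 16:00? ✓ → no.
P7: end Thu 00:00 < Fri 02:00? ✓; start Tue 00:00 <= Sat 16:00? ✓ → yes.
P8: end Sun 04:00 < Fri 02:00? ✗; start Sat 05:00 <= Sat 16:00? ✓ → no.
Result: P7.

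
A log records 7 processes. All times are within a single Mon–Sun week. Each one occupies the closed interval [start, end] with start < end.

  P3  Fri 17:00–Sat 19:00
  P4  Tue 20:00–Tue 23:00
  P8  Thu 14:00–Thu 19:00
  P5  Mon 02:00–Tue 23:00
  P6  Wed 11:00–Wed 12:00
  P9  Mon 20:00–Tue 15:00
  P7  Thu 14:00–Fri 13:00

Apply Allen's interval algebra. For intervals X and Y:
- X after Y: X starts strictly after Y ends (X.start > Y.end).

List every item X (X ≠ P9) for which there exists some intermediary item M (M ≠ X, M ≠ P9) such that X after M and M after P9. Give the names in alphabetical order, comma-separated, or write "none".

P3, P6, P7, P8

Target P9 = [Mon 20:00, Tue 15:00].
Intermediaries M with M after P9: P3, P4, P6, P7, P8.
Via P3 — items with X after P3: none.
Via P4 — items with X after P4: P3, P6, P7, P8.
Via P6 — items with X after P6: P3, P7, P8.
Via P7 — items with X after P7: P3.
Via P8 — items with X after P8: P3.
Union: P3, P6, P7, P8.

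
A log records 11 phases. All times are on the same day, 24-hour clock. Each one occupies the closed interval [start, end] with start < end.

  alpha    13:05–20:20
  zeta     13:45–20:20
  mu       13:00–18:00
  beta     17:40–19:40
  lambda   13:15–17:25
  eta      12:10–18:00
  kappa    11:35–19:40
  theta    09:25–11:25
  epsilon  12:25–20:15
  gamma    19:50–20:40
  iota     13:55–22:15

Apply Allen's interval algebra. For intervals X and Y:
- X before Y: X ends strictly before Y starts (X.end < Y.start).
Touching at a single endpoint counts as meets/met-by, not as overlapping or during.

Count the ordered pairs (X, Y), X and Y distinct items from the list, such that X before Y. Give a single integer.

16

Checking all 110 ordered pairs for relation 'before'; matching pairs in alphabetical order:
(beta, gamma): beta before gamma ✓
(eta, gamma): eta before gamma ✓
(kappa, gamma): kappa before gamma ✓
(lambda, beta): lambda before beta ✓
(lambda, gamma): lambda before gamma ✓
(mu, gamma): mu before gamma ✓
(theta, alpha): theta before alpha ✓
(theta, beta): theta before beta ✓
(theta, epsilon): theta before epsilon ✓
(theta, eta): theta before eta ✓
(theta, gamma): theta before gamma ✓
(theta, iota): theta before iota ✓
(theta, kappa): theta before kappa ✓
(theta, lambda): theta before lambda ✓
(theta, mu): theta before mu ✓
(theta, zeta): theta before zeta ✓
Count: 16.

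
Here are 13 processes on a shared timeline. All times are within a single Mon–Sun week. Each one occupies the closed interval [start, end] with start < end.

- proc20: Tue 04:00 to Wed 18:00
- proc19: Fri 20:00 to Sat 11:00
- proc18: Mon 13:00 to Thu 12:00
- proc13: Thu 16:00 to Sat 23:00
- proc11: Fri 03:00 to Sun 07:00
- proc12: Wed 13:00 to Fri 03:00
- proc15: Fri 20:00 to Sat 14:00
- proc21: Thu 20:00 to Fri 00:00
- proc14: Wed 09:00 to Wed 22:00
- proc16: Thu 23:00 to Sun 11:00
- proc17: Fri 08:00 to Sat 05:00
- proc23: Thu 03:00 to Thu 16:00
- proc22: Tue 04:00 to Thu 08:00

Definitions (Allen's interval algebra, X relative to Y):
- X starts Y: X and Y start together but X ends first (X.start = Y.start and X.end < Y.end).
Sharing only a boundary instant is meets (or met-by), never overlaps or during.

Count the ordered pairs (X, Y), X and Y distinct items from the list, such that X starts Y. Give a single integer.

Checking all 156 ordered pairs for relation 'starts'; matching pairs in alphabetical order:
(proc19, proc15): proc19 starts proc15 ✓
(proc20, proc22): proc20 starts proc22 ✓
Count: 2.

2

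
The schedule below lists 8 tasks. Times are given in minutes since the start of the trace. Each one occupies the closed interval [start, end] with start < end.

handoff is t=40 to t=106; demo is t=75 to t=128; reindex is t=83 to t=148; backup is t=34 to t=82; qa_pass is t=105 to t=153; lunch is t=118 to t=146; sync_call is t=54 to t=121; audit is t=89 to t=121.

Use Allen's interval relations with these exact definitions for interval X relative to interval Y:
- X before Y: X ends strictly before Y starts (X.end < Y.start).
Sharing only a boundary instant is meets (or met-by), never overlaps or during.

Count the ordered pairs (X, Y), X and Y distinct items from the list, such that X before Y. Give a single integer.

Checking all 56 ordered pairs for relation 'before'; matching pairs in alphabetical order:
(backup, audit): backup before audit ✓
(backup, lunch): backup before lunch ✓
(backup, qa_pass): backup before qa_pass ✓
(backup, reindex): backup before reindex ✓
(handoff, lunch): handoff before lunch ✓
Count: 5.

5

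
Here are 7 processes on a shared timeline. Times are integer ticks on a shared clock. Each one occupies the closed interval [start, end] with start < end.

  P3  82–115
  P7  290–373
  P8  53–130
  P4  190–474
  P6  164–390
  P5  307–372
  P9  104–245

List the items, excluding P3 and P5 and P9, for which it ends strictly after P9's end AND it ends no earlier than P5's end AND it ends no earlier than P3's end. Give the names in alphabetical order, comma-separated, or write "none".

P4, P6, P7

Conditions: its end is strictly after P9's end (X.end > 245) AND its end is no earlier than P5's end (X.end >= 372) AND its end is no earlier than P3's end (X.end >= 115).
P4: end 474 > 245? ✓; end 474 >= 372? ✓; end 474 >= 115? ✓ → yes.
P6: end 390 > 245? ✓; end 390 >= 372? ✓; end 390 >= 115? ✓ → yes.
P7: end 373 > 245? ✓; end 373 >= 372? ✓; end 373 >= 115? ✓ → yes.
P8: end 130 > 245? ✗; end 130 >= 372? ✗; end 130 >= 115? ✓ → no.
Result: P4, P6, P7.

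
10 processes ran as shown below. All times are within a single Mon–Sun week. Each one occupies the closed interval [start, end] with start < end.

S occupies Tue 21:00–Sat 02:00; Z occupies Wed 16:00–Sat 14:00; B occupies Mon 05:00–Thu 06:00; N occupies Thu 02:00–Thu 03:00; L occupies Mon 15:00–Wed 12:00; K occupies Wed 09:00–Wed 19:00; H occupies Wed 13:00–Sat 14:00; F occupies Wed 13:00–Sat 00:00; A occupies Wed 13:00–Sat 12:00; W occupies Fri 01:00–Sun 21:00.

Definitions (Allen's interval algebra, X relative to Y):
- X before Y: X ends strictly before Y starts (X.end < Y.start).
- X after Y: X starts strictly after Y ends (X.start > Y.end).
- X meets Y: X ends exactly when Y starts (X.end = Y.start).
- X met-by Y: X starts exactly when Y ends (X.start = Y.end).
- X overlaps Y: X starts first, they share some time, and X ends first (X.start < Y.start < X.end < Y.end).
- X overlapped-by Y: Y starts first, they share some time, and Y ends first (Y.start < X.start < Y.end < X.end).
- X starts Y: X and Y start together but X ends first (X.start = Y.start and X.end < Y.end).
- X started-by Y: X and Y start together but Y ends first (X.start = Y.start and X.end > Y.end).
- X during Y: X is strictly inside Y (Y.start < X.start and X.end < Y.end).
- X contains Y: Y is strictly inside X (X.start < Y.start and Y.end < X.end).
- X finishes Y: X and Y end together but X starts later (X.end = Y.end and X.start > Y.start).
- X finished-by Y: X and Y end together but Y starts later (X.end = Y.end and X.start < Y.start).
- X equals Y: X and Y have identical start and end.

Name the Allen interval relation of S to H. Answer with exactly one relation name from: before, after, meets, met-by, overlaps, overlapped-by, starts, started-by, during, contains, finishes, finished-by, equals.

S = [Tue 21:00, Sat 02:00]; H = [Wed 13:00, Sat 14:00].
Compare endpoints: S.start < H.start, S.start < H.end, S.end > H.start, S.end < H.end.
That pattern is 'overlaps'.

overlaps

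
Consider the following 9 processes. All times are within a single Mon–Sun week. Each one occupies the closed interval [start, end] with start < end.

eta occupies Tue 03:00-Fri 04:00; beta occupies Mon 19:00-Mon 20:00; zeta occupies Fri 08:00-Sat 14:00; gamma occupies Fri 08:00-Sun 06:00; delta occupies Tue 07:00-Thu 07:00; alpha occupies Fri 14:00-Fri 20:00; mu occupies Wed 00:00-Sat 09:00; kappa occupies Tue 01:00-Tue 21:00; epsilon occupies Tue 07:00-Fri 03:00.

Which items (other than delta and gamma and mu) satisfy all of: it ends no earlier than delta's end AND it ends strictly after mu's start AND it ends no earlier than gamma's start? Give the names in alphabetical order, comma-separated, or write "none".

Conditions: its end is no earlier than delta's end (X.end >= Thu 07:00) AND its end is strictly after mu's start (X.end > Wed 00:00) AND its end is no earlier than gamma's start (X.end >= Fri 08:00).
alpha: end Fri 20:00 >= Thu 07:00? ✓; end Fri 20:00 > Wed 00:00? ✓; end Fri 20:00 >= Fri 08:00? ✓ → yes.
beta: end Mon 20:00 >= Thu 07:00? ✗; end Mon 20:00 > Wed 00:00? ✗; end Mon 20:00 >= Fri 08:00? ✗ → no.
epsilon: end Fri 03:00 >= Thu 07:00? ✓; end Fri 03:00 > Wed 00:00? ✓; end Fri 03:00 >= Fri 08:00? ✗ → no.
eta: end Fri 04:00 >= Thu 07:00? ✓; end Fri 04:00 > Wed 00:00? ✓; end Fri 04:00 >= Fri 08:00? ✗ → no.
kappa: end Tue 21:00 >= Thu 07:00? ✗; end Tue 21:00 > Wed 00:00? ✗; end Tue 21:00 >= Fri 08:00? ✗ → no.
zeta: end Sat 14:00 >= Thu 07:00? ✓; end Sat 14:00 > Wed 00:00? ✓; end Sat 14:00 >= Fri 08:00? ✓ → yes.
Result: alpha, zeta.

alpha, zeta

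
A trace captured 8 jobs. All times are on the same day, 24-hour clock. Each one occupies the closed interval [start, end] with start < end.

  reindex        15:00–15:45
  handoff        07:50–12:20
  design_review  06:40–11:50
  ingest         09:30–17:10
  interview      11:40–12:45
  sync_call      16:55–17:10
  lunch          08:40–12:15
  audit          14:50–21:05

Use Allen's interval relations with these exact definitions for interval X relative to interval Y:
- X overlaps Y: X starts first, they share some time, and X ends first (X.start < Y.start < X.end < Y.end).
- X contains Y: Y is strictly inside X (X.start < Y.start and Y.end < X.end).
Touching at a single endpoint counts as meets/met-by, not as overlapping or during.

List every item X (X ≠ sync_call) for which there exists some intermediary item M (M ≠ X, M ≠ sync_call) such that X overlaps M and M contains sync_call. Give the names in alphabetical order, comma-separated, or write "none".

Target sync_call = [16:55, 17:10].
Intermediaries M with M contains sync_call: audit.
Via audit — items with X overlaps audit: ingest.
Union: ingest.

ingest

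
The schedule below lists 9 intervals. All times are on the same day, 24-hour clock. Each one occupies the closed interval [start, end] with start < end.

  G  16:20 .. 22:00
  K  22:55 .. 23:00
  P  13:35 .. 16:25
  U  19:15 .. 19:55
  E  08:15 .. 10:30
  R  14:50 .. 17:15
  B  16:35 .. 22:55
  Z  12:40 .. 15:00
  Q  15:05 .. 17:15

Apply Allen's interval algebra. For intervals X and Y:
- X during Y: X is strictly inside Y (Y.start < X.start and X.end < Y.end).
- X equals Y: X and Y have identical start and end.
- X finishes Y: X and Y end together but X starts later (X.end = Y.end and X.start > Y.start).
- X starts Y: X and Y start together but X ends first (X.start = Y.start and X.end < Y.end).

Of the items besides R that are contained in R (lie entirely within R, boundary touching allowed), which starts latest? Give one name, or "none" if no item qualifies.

Q

Target R = [14:50, 17:15].
B [16:35, 22:55] → overlapped-by → excluded.
E [08:15, 10:30] → before → excluded.
G [16:20, 22:00] → overlapped-by → excluded.
K [22:55, 23:00] → after → excluded.
P [13:35, 16:25] → overlaps → excluded.
Q [15:05, 17:15] → finishes → candidate.
U [19:15, 19:55] → after → excluded.
Z [12:40, 15:00] → overlaps → excluded.
Among candidates, latest start is 15:05 → Q.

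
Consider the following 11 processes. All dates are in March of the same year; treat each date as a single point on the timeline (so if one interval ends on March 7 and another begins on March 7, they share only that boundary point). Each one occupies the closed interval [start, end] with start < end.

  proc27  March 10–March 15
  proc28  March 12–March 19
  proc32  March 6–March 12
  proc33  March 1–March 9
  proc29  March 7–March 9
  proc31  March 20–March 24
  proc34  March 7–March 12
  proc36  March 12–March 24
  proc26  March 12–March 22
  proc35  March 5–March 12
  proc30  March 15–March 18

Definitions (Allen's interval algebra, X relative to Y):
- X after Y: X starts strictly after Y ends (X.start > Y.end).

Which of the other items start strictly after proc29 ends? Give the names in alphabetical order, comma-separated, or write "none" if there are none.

Target proc29 = [March 7, March 9].
proc26 [March 12, March 22] → after → yes.
proc27 [March 10, March 15] → after → yes.
proc28 [March 12, March 19] → after → yes.
proc30 [March 15, March 18] → after → yes.
proc31 [March 20, March 24] → after → yes.
proc32 [March 6, March 12] → contains → no.
proc33 [March 1, March 9] → finished-by → no.
proc34 [March 7, March 12] → started-by → no.
proc35 [March 5, March 12] → contains → no.
proc36 [March 12, March 24] → after → yes.
Result: proc26, proc27, proc28, proc30, proc31, proc36.

proc26, proc27, proc28, proc30, proc31, proc36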